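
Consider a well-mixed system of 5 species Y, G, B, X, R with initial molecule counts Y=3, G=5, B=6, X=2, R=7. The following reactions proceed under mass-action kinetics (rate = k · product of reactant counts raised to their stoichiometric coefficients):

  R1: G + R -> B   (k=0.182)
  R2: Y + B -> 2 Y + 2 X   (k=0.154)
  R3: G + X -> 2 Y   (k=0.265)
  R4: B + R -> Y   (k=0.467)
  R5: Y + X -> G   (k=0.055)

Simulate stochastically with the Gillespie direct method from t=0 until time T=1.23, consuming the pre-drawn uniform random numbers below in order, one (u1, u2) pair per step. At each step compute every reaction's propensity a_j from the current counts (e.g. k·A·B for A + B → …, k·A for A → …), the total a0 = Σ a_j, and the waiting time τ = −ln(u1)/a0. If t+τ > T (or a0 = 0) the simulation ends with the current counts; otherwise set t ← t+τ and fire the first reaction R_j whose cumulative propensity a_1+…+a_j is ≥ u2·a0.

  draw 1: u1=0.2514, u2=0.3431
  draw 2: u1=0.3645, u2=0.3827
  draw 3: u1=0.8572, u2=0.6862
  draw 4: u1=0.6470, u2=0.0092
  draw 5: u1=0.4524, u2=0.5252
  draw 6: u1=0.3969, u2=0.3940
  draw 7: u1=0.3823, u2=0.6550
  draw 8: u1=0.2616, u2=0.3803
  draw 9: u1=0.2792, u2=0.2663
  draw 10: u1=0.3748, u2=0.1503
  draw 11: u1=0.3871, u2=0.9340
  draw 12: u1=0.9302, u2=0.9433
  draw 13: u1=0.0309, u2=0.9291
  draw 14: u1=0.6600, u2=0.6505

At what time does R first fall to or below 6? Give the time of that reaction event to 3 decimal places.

Threshold first reached at t = 0.076

t=0.000: Y=3 G=5 B=6 X=2 R=7
Draw 1: a1=6.370, a2=2.772, a3=2.650, a4=19.614, a5=0.330, a0=31.736; τ=−ln(0.2514)/31.736=0.044 → t=0.044; u2·a0=0.3431·31.736=10.889; a1+a2=9.142 < 10.889 ≤ a1+…+a3=11.792 → R3 fires; Y=5 G=4 B=6 X=1 R=7
Draw 2: a1=5.096, a2=4.620, a3=1.060, a4=19.614, a5=0.275, a0=30.665; τ=−ln(0.3645)/30.665=0.033 → t=0.076; u2·a0=0.3827·30.665=11.735; a1+…+a3=10.776 < 11.735 ≤ a1+…+a4=30.390 → R4 fires; Y=6 G=4 B=5 X=1 R=6
Draw 3: a1=4.368, a2=4.620, a3=1.060, a4=14.010, a5=0.330, a0=24.388; τ=−ln(0.8572)/24.388=0.006 → t=0.083; u2·a0=0.6862·24.388=16.735; a1+…+a3=10.048 < 16.735 ≤ a1+…+a4=24.058 → R4 fires; Y=7 G=4 B=4 X=1 R=5
Draw 4: a1=3.640, a2=4.312, a3=1.060, a4=9.340, a5=0.385, a0=18.737; τ=−ln(0.6470)/18.737=0.023 → t=0.106; u2·a0=0.0092·18.737=0.172 ≤ a1=3.640 → R1 fires; Y=7 G=3 B=5 X=1 R=4
Draw 5: a1=2.184, a2=5.390, a3=0.795, a4=9.340, a5=0.385, a0=18.094; τ=−ln(0.4524)/18.094=0.044 → t=0.150; u2·a0=0.5252·18.094=9.503; a1+…+a3=8.369 < 9.503 ≤ a1+…+a4=17.709 → R4 fires; Y=8 G=3 B=4 X=1 R=3
Draw 6: a1=1.638, a2=4.928, a3=0.795, a4=5.604, a5=0.440, a0=13.405; τ=−ln(0.3969)/13.405=0.069 → t=0.219; u2·a0=0.3940·13.405=5.282; a1=1.638 < 5.282 ≤ a1+a2=6.566 → R2 fires; Y=9 G=3 B=3 X=3 R=3
Draw 7: a1=1.638, a2=4.158, a3=2.385, a4=4.203, a5=1.485, a0=13.869; τ=−ln(0.3823)/13.869=0.069 → t=0.288; u2·a0=0.6550·13.869=9.084; a1+…+a3=8.181 < 9.084 ≤ a1+…+a4=12.384 → R4 fires; Y=10 G=3 B=2 X=3 R=2
Draw 8: a1=1.092, a2=3.080, a3=2.385, a4=1.868, a5=1.650, a0=10.075; τ=−ln(0.2616)/10.075=0.133 → t=0.421; u2·a0=0.3803·10.075=3.832; a1=1.092 < 3.832 ≤ a1+a2=4.172 → R2 fires; Y=11 G=3 B=1 X=5 R=2
Draw 9: a1=1.092, a2=1.694, a3=3.975, a4=0.934, a5=3.025, a0=10.720; τ=−ln(0.2792)/10.720=0.119 → t=0.540; u2·a0=0.2663·10.720=2.855; a1+a2=2.786 < 2.855 ≤ a1+…+a3=6.761 → R3 fires; Y=13 G=2 B=1 X=4 R=2
Draw 10: a1=0.728, a2=2.002, a3=2.120, a4=0.934, a5=2.860, a0=8.644; τ=−ln(0.3748)/8.644=0.114 → t=0.654; u2·a0=0.1503·8.644=1.299; a1=0.728 < 1.299 ≤ a1+a2=2.730 → R2 fires; Y=14 G=2 B=0 X=6 R=2
Draw 11: a1=0.728, a2=0.000, a3=3.180, a4=0.000, a5=4.620, a0=8.528; τ=−ln(0.3871)/8.528=0.111 → t=0.765; u2·a0=0.9340·8.528=7.965; a1+…+a4=3.908 < 7.965 ≤ a1+…+a5=8.528 → R5 fires; Y=13 G=3 B=0 X=5 R=2
Draw 12: a1=1.092, a2=0.000, a3=3.975, a4=0.000, a5=3.575, a0=8.642; τ=−ln(0.9302)/8.642=0.008 → t=0.773; u2·a0=0.9433·8.642=8.152; a1+…+a4=5.067 < 8.152 ≤ a1+…+a5=8.642 → R5 fires; Y=12 G=4 B=0 X=4 R=2
Draw 13: a1=1.456, a2=0.000, a3=4.240, a4=0.000, a5=2.640, a0=8.336; τ=−ln(0.0309)/8.336=0.417 → t=1.190; u2·a0=0.9291·8.336=7.745; a1+…+a4=5.696 < 7.745 ≤ a1+…+a5=8.336 → R5 fires; Y=11 G=5 B=0 X=3 R=2
Draw 14: a1=1.820, a2=0.000, a3=3.975, a4=0.000, a5=1.815, a0=7.610; τ=−ln(0.6600)/7.610=0.055 → t=1.245 > T=1.23: stop.
R first becomes ≤ 6 when it reaches 6 at the event at t=0.076.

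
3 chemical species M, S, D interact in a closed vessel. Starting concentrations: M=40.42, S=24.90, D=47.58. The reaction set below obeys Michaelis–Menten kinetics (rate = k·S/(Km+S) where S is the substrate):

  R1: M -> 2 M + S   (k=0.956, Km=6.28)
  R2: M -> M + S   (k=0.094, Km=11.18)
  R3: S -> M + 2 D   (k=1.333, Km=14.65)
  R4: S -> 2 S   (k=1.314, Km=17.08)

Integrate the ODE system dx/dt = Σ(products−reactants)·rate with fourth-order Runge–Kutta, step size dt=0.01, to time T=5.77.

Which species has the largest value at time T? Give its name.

Dominant species at T: D

RK4 with dt=0.01: 577 steps to T=5.77. Trajectory (selected grid times):
t=0.00: M=40.42 S=24.90 D=47.58
t=0.64: M=41.49 S=25.44 D=48.66
t=1.28: M=42.57 S=25.98 D=49.75
t=1.92: M=43.65 S=26.52 D=50.84
t=2.56: M=44.73 S=27.07 D=51.94
t=3.21: M=45.84 S=27.63 D=53.07
t=3.85: M=46.94 S=28.18 D=54.19
t=4.49: M=48.05 S=28.73 D=55.32
t=5.13: M=49.15 S=29.28 D=56.45
t=5.77: M=50.27 S=29.84 D=57.59
At T=5.77: M=50.27 S=29.84 D=57.59; the largest is D.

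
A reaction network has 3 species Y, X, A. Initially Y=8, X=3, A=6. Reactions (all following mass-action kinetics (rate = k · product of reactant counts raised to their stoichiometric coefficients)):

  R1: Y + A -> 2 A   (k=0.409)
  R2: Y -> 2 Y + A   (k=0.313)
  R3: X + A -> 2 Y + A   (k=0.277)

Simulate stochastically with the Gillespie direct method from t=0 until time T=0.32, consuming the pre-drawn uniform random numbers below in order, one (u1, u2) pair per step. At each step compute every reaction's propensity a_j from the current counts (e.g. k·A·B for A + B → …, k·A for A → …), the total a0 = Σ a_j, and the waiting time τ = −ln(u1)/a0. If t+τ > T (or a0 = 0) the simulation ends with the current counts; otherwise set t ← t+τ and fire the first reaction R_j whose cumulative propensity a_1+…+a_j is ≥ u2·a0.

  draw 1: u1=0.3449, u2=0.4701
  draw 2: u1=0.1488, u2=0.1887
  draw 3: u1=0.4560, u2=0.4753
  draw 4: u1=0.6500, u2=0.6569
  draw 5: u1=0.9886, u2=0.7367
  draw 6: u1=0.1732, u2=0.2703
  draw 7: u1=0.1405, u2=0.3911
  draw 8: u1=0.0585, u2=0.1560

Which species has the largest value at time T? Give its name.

Dominant species at T: A

t=0.000: Y=8 X=3 A=6
Draw 1: a1=19.632, a2=2.504, a3=4.986, a0=27.122; τ=−ln(0.3449)/27.122=0.039 → t=0.039; u2·a0=0.4701·27.122=12.750 ≤ a1=19.632 → R1 fires; Y=7 X=3 A=7
Draw 2: a1=20.041, a2=2.191, a3=5.817, a0=28.049; τ=−ln(0.1488)/28.049=0.068 → t=0.107; u2·a0=0.1887·28.049=5.293 ≤ a1=20.041 → R1 fires; Y=6 X=3 A=8
Draw 3: a1=19.632, a2=1.878, a3=6.648, a0=28.158; τ=−ln(0.4560)/28.158=0.028 → t=0.135; u2·a0=0.4753·28.158=13.383 ≤ a1=19.632 → R1 fires; Y=5 X=3 A=9
Draw 4: a1=18.405, a2=1.565, a3=7.479, a0=27.449; τ=−ln(0.6500)/27.449=0.016 → t=0.151; u2·a0=0.6569·27.449=18.031 ≤ a1=18.405 → R1 fires; Y=4 X=3 A=10
Draw 5: a1=16.360, a2=1.252, a3=8.310, a0=25.922; τ=−ln(0.9886)/25.922=0.000 → t=0.151; u2·a0=0.7367·25.922=19.097; a1+a2=17.612 < 19.097 ≤ a1+…+a3=25.922 → R3 fires; Y=6 X=2 A=10
Draw 6: a1=24.540, a2=1.878, a3=5.540, a0=31.958; τ=−ln(0.1732)/31.958=0.055 → t=0.206; u2·a0=0.2703·31.958=8.638 ≤ a1=24.540 → R1 fires; Y=5 X=2 A=11
Draw 7: a1=22.495, a2=1.565, a3=6.094, a0=30.154; τ=−ln(0.1405)/30.154=0.065 → t=0.271; u2·a0=0.3911·30.154=11.793 ≤ a1=22.495 → R1 fires; Y=4 X=2 A=12
Draw 8: a1=19.632, a2=1.252, a3=6.648, a0=27.532; τ=−ln(0.0585)/27.532=0.103 → t=0.374 > T=0.32: stop.
At T=0.32: Y=4 X=2 A=12; the largest is A.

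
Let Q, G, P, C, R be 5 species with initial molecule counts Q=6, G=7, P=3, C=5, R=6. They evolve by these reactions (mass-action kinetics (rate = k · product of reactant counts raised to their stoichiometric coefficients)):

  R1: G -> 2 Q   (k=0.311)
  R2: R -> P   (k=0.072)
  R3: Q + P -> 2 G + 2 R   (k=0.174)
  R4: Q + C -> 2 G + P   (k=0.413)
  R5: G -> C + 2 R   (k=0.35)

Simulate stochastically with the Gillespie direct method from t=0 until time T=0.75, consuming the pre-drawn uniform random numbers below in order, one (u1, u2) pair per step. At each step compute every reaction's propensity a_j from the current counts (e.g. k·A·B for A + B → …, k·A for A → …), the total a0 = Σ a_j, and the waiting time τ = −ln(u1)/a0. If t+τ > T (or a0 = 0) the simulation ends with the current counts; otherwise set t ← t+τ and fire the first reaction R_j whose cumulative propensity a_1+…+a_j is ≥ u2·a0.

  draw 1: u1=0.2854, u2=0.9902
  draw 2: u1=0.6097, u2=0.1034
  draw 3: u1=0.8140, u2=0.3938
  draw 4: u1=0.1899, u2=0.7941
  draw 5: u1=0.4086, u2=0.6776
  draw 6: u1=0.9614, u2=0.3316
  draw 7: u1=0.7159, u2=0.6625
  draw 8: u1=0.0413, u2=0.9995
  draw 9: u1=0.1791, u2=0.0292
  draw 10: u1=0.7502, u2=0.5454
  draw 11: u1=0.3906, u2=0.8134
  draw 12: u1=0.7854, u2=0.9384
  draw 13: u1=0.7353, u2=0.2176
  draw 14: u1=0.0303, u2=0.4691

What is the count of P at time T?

P at T = 8

t=0.000: Q=6 G=7 P=3 C=5 R=6
Draw 1: a1=2.177, a2=0.432, a3=3.132, a4=12.390, a5=2.450, a0=20.581; τ=−ln(0.2854)/20.581=0.061 → t=0.061; u2·a0=0.9902·20.581=20.379; a1+…+a4=18.131 < 20.379 ≤ a1+…+a5=20.581 → R5 fires; Q=6 G=6 P=3 C=6 R=8
Draw 2: a1=1.866, a2=0.576, a3=3.132, a4=14.868, a5=2.100, a0=22.542; τ=−ln(0.6097)/22.542=0.022 → t=0.083; u2·a0=0.1034·22.542=2.331; a1=1.866 < 2.331 ≤ a1+a2=2.442 → R2 fires; Q=6 G=6 P=4 C=6 R=7
Draw 3: a1=1.866, a2=0.504, a3=4.176, a4=14.868, a5=2.100, a0=23.514; τ=−ln(0.8140)/23.514=0.009 → t=0.092; u2·a0=0.3938·23.514=9.260; a1+…+a3=6.546 < 9.260 ≤ a1+…+a4=21.414 → R4 fires; Q=5 G=8 P=5 C=5 R=7
Draw 4: a1=2.488, a2=0.504, a3=4.350, a4=10.325, a5=2.800, a0=20.467; τ=−ln(0.1899)/20.467=0.081 → t=0.173; u2·a0=0.7941·20.467=16.253; a1+…+a3=7.342 < 16.253 ≤ a1+…+a4=17.667 → R4 fires; Q=4 G=10 P=6 C=4 R=7
Draw 5: a1=3.110, a2=0.504, a3=4.176, a4=6.608, a5=3.500, a0=17.898; τ=−ln(0.4086)/17.898=0.050 → t=0.223; u2·a0=0.6776·17.898=12.128; a1+…+a3=7.790 < 12.128 ≤ a1+…+a4=14.398 → R4 fires; Q=3 G=12 P=7 C=3 R=7
Draw 6: a1=3.732, a2=0.504, a3=3.654, a4=3.717, a5=4.200, a0=15.807; τ=−ln(0.9614)/15.807=0.002 → t=0.225; u2·a0=0.3316·15.807=5.242; a1+a2=4.236 < 5.242 ≤ a1+…+a3=7.890 → R3 fires; Q=2 G=14 P=6 C=3 R=9
Draw 7: a1=4.354, a2=0.648, a3=2.088, a4=2.478, a5=4.900, a0=14.468; τ=−ln(0.7159)/14.468=0.023 → t=0.248; u2·a0=0.6625·14.468=9.585; a1+…+a4=9.568 < 9.585 ≤ a1+…+a5=14.468 → R5 fires; Q=2 G=13 P=6 C=4 R=11
Draw 8: a1=4.043, a2=0.792, a3=2.088, a4=3.304, a5=4.550, a0=14.777; τ=−ln(0.0413)/14.777=0.216 → t=0.464; u2·a0=0.9995·14.777=14.770; a1+…+a4=10.227 < 14.770 ≤ a1+…+a5=14.777 → R5 fires; Q=2 G=12 P=6 C=5 R=13
Draw 9: a1=3.732, a2=0.936, a3=2.088, a4=4.130, a5=4.200, a0=15.086; τ=−ln(0.1791)/15.086=0.114 → t=0.578; u2·a0=0.0292·15.086=0.441 ≤ a1=3.732 → R1 fires; Q=4 G=11 P=6 C=5 R=13
Draw 10: a1=3.421, a2=0.936, a3=4.176, a4=8.260, a5=3.850, a0=20.643; τ=−ln(0.7502)/20.643=0.014 → t=0.592; u2·a0=0.5454·20.643=11.259; a1+…+a3=8.533 < 11.259 ≤ a1+…+a4=16.793 → R4 fires; Q=3 G=13 P=7 C=4 R=13
Draw 11: a1=4.043, a2=0.936, a3=3.654, a4=4.956, a5=4.550, a0=18.139; τ=−ln(0.3906)/18.139=0.052 → t=0.644; u2·a0=0.8134·18.139=14.754; a1+…+a4=13.589 < 14.754 ≤ a1+…+a5=18.139 → R5 fires; Q=3 G=12 P=7 C=5 R=15
Draw 12: a1=3.732, a2=1.080, a3=3.654, a4=6.195, a5=4.200, a0=18.861; τ=−ln(0.7854)/18.861=0.013 → t=0.657; u2·a0=0.9384·18.861=17.699; a1+…+a4=14.661 < 17.699 ≤ a1+…+a5=18.861 → R5 fires; Q=3 G=11 P=7 C=6 R=17
Draw 13: a1=3.421, a2=1.224, a3=3.654, a4=7.434, a5=3.850, a0=19.583; τ=−ln(0.7353)/19.583=0.016 → t=0.672; u2·a0=0.2176·19.583=4.261; a1=3.421 < 4.261 ≤ a1+a2=4.645 → R2 fires; Q=3 G=11 P=8 C=6 R=16
Draw 14: a1=3.421, a2=1.152, a3=4.176, a4=7.434, a5=3.850, a0=20.033; τ=−ln(0.0303)/20.033=0.175 → t=0.847 > T=0.75: stop.
Read off P at T=0.75: 8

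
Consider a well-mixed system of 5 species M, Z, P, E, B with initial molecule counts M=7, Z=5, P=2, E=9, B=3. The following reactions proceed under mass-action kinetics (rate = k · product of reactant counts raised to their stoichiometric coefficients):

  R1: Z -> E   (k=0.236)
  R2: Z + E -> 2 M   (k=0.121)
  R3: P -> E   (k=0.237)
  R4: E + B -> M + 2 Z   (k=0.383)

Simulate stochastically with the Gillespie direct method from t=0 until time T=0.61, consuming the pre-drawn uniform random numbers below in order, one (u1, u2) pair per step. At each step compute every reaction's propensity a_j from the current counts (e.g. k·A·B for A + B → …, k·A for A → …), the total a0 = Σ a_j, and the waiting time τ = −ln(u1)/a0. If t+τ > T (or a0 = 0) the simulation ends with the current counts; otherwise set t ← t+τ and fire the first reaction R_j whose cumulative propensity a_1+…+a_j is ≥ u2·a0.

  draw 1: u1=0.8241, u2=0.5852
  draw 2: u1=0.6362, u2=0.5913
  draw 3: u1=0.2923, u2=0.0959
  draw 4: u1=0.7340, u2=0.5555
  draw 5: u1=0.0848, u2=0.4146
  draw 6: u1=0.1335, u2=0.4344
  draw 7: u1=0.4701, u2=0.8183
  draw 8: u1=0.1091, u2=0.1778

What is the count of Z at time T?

Z at T = 8

t=0.000: M=7 Z=5 P=2 E=9 B=3
Draw 1: a1=1.180, a2=5.445, a3=0.474, a4=10.341, a0=17.440; τ=−ln(0.8241)/17.440=0.011 → t=0.011; u2·a0=0.5852·17.440=10.206; a1+…+a3=7.099 < 10.206 ≤ a1+…+a4=17.440 → R4 fires; M=8 Z=7 P=2 E=8 B=2
Draw 2: a1=1.652, a2=6.776, a3=0.474, a4=6.128, a0=15.030; τ=−ln(0.6362)/15.030=0.030 → t=0.041; u2·a0=0.5913·15.030=8.887; a1+a2=8.428 < 8.887 ≤ a1+…+a3=8.902 → R3 fires; M=8 Z=7 P=1 E=9 B=2
Draw 3: a1=1.652, a2=7.623, a3=0.237, a4=6.894, a0=16.406; τ=−ln(0.2923)/16.406=0.075 → t=0.116; u2·a0=0.0959·16.406=1.573 ≤ a1=1.652 → R1 fires; M=8 Z=6 P=1 E=10 B=2
Draw 4: a1=1.416, a2=7.260, a3=0.237, a4=7.660, a0=16.573; τ=−ln(0.7340)/16.573=0.019 → t=0.135; u2·a0=0.5555·16.573=9.206; a1+…+a3=8.913 < 9.206 ≤ a1+…+a4=16.573 → R4 fires; M=9 Z=8 P=1 E=9 B=1
Draw 5: a1=1.888, a2=8.712, a3=0.237, a4=3.447, a0=14.284; τ=−ln(0.0848)/14.284=0.173 → t=0.308; u2·a0=0.4146·14.284=5.922; a1=1.888 < 5.922 ≤ a1+a2=10.600 → R2 fires; M=11 Z=7 P=1 E=8 B=1
Draw 6: a1=1.652, a2=6.776, a3=0.237, a4=3.064, a0=11.729; τ=−ln(0.1335)/11.729=0.172 → t=0.479; u2·a0=0.4344·11.729=5.095; a1=1.652 < 5.095 ≤ a1+a2=8.428 → R2 fires; M=13 Z=6 P=1 E=7 B=1
Draw 7: a1=1.416, a2=5.082, a3=0.237, a4=2.681, a0=9.416; τ=−ln(0.4701)/9.416=0.080 → t=0.559; u2·a0=0.8183·9.416=7.705; a1+…+a3=6.735 < 7.705 ≤ a1+…+a4=9.416 → R4 fires; M=14 Z=8 P=1 E=6 B=0
Draw 8: a1=1.888, a2=5.808, a3=0.237, a4=0.000, a0=7.933; τ=−ln(0.1091)/7.933=0.279 → t=0.839 > T=0.61: stop.
Read off Z at T=0.61: 8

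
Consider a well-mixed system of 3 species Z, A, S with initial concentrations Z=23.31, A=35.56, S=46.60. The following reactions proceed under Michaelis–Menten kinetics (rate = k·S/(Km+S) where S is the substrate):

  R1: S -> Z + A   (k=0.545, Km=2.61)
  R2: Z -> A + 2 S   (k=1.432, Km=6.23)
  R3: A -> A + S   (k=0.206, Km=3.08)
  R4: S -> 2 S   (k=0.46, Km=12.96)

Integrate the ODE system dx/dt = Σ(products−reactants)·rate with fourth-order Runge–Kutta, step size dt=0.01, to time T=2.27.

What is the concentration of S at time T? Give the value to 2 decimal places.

RK4 with dt=0.01: 227 steps to T=2.27. Trajectory (selected grid times):
t=0.00: Z=23.31 A=35.56 S=46.60
t=0.25: Z=23.16 A=35.97 S=47.17
t=0.50: Z=23.00 A=36.38 S=47.75
t=0.76: Z=22.85 A=36.81 S=48.34
t=1.01: Z=22.69 A=37.22 S=48.91
t=1.26: Z=22.54 A=37.63 S=49.48
t=1.51: Z=22.39 A=38.04 S=50.05
t=1.77: Z=22.24 A=38.47 S=50.64
t=2.02: Z=22.09 A=38.87 S=51.21
t=2.27: Z=21.94 A=39.28 S=51.78
Read off S at T=2.27: 51.78

S at T = 51.78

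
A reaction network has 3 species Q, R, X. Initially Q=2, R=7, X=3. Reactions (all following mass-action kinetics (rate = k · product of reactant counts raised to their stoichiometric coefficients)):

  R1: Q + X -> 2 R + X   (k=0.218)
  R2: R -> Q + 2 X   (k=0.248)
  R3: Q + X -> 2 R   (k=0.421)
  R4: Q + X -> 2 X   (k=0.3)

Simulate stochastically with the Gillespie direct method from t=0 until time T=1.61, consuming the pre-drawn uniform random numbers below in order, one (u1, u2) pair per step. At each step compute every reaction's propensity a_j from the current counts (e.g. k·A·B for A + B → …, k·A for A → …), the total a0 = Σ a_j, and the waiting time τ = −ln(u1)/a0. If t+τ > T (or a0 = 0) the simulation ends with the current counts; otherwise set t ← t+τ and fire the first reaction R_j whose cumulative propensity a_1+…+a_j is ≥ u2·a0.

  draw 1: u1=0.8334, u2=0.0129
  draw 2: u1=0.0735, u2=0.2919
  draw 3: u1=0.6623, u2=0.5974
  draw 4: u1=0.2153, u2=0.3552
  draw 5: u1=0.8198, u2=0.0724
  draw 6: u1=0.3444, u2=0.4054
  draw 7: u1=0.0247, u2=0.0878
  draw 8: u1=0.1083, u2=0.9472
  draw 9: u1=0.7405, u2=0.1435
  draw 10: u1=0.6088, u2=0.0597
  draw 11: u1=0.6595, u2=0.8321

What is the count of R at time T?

R at T = 13

t=0.000: Q=2 R=7 X=3
Draw 1: a1=1.308, a2=1.736, a3=2.526, a4=1.800, a0=7.370; τ=−ln(0.8334)/7.370=0.025 → t=0.025; u2·a0=0.0129·7.370=0.095 ≤ a1=1.308 → R1 fires; Q=1 R=9 X=3
Draw 2: a1=0.654, a2=2.232, a3=1.263, a4=0.900, a0=5.049; τ=−ln(0.0735)/5.049=0.517 → t=0.542; u2·a0=0.2919·5.049=1.474; a1=0.654 < 1.474 ≤ a1+a2=2.886 → R2 fires; Q=2 R=8 X=5
Draw 3: a1=2.180, a2=1.984, a3=4.210, a4=3.000, a0=11.374; τ=−ln(0.6623)/11.374=0.036 → t=0.578; u2·a0=0.5974·11.374=6.795; a1+a2=4.164 < 6.795 ≤ a1+…+a3=8.374 → R3 fires; Q=1 R=10 X=4
Draw 4: a1=0.872, a2=2.480, a3=1.684, a4=1.200, a0=6.236; τ=−ln(0.2153)/6.236=0.246 → t=0.824; u2·a0=0.3552·6.236=2.215; a1=0.872 < 2.215 ≤ a1+a2=3.352 → R2 fires; Q=2 R=9 X=6
Draw 5: a1=2.616, a2=2.232, a3=5.052, a4=3.600, a0=13.500; τ=−ln(0.8198)/13.500=0.015 → t=0.839; u2·a0=0.0724·13.500=0.977 ≤ a1=2.616 → R1 fires; Q=1 R=11 X=6
Draw 6: a1=1.308, a2=2.728, a3=2.526, a4=1.800, a0=8.362; τ=−ln(0.3444)/8.362=0.127 → t=0.966; u2·a0=0.4054·8.362=3.390; a1=1.308 < 3.390 ≤ a1+a2=4.036 → R2 fires; Q=2 R=10 X=8
Draw 7: a1=3.488, a2=2.480, a3=6.736, a4=4.800, a0=17.504; τ=−ln(0.0247)/17.504=0.211 → t=1.178; u2·a0=0.0878·17.504=1.537 ≤ a1=3.488 → R1 fires; Q=1 R=12 X=8
Draw 8: a1=1.744, a2=2.976, a3=3.368, a4=2.400, a0=10.488; τ=−ln(0.1083)/10.488=0.212 → t=1.390; u2·a0=0.9472·10.488=9.934; a1+…+a3=8.088 < 9.934 ≤ a1+…+a4=10.488 → R4 fires; Q=0 R=12 X=9
Draw 9: a1=0.000, a2=2.976, a3=0.000, a4=0.000, a0=2.976; τ=−ln(0.7405)/2.976=0.101 → t=1.491; u2·a0=0.1435·2.976=0.427; a1=0.000 < 0.427 ≤ a1+a2=2.976 → R2 fires; Q=1 R=11 X=11
Draw 10: a1=2.398, a2=2.728, a3=4.631, a4=3.300, a0=13.057; τ=−ln(0.6088)/13.057=0.038 → t=1.529; u2·a0=0.0597·13.057=0.780 ≤ a1=2.398 → R1 fires; Q=0 R=13 X=11
Draw 11: a1=0.000, a2=3.224, a3=0.000, a4=0.000, a0=3.224; τ=−ln(0.6595)/3.224=0.129 → t=1.658 > T=1.61: stop.
Read off R at T=1.61: 13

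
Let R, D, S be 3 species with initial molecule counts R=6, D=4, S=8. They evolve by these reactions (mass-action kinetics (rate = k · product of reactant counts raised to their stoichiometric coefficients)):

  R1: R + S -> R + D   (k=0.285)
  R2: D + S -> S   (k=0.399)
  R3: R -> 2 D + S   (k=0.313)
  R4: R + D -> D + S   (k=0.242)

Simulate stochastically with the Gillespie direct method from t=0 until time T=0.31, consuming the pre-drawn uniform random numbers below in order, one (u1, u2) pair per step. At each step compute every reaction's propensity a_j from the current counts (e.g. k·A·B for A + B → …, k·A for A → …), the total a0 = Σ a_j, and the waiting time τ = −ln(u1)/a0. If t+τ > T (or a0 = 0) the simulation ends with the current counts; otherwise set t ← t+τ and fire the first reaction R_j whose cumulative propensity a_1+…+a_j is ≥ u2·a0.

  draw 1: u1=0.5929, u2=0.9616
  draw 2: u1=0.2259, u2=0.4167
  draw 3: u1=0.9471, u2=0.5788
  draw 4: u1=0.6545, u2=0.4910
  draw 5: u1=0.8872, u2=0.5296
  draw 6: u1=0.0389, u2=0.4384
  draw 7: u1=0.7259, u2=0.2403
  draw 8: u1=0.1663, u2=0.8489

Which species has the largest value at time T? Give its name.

t=0.000: R=6 D=4 S=8
Draw 1: a1=13.680, a2=12.768, a3=1.878, a4=5.808, a0=34.134; τ=−ln(0.5929)/34.134=0.015 → t=0.015; u2·a0=0.9616·34.134=32.823; a1+…+a3=28.326 < 32.823 ≤ a1+…+a4=34.134 → R4 fires; R=5 D=4 S=9
Draw 2: a1=12.825, a2=14.364, a3=1.565, a4=4.840, a0=33.594; τ=−ln(0.2259)/33.594=0.044 → t=0.060; u2·a0=0.4167·33.594=13.999; a1=12.825 < 13.999 ≤ a1+a2=27.189 → R2 fires; R=5 D=3 S=9
Draw 3: a1=12.825, a2=10.773, a3=1.565, a4=3.630, a0=28.793; τ=−ln(0.9471)/28.793=0.002 → t=0.061; u2·a0=0.5788·28.793=16.665; a1=12.825 < 16.665 ≤ a1+a2=23.598 → R2 fires; R=5 D=2 S=9
Draw 4: a1=12.825, a2=7.182, a3=1.565, a4=2.420, a0=23.992; τ=−ln(0.6545)/23.992=0.018 → t=0.079; u2·a0=0.4910·23.992=11.780 ≤ a1=12.825 → R1 fires; R=5 D=3 S=8
Draw 5: a1=11.400, a2=9.576, a3=1.565, a4=3.630, a0=26.171; τ=−ln(0.8872)/26.171=0.005 → t=0.084; u2·a0=0.5296·26.171=13.860; a1=11.400 < 13.860 ≤ a1+a2=20.976 → R2 fires; R=5 D=2 S=8
Draw 6: a1=11.400, a2=6.384, a3=1.565, a4=2.420, a0=21.769; τ=−ln(0.0389)/21.769=0.149 → t=0.233; u2·a0=0.4384·21.769=9.544 ≤ a1=11.400 → R1 fires; R=5 D=3 S=7
Draw 7: a1=9.975, a2=8.379, a3=1.565, a4=3.630, a0=23.549; τ=−ln(0.7259)/23.549=0.014 → t=0.246; u2·a0=0.2403·23.549=5.659 ≤ a1=9.975 → R1 fires; R=5 D=4 S=6
Draw 8: a1=8.550, a2=9.576, a3=1.565, a4=4.840, a0=24.531; τ=−ln(0.1663)/24.531=0.073 → t=0.320 > T=0.31: stop.
At T=0.31: R=5 D=4 S=6; the largest is S.

Dominant species at T: S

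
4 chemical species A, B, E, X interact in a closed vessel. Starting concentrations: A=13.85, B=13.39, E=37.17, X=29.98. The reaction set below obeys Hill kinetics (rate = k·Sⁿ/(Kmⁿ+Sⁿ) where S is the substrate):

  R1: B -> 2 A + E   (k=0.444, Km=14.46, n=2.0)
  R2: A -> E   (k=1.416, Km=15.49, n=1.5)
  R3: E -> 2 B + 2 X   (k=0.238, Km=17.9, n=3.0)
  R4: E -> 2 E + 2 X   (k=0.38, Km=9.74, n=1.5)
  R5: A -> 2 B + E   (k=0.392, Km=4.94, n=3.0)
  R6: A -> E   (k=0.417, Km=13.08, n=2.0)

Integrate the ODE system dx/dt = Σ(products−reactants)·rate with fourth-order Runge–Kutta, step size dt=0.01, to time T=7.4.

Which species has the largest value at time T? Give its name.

RK4 with dt=0.01: 740 steps to T=7.4. Trajectory (selected grid times):
t=0.00: A=13.85 B=13.39 E=37.17 X=29.98
t=0.82: A=13.19 B=14.18 E=38.45 X=30.88
t=1.64: A=12.59 B=14.96 E=39.70 X=31.79
t=2.47: A=12.02 B=15.74 E=40.95 X=32.72
t=3.29: A=11.51 B=16.50 E=42.17 X=33.64
t=4.11: A=11.04 B=17.25 E=43.36 X=34.57
t=4.93: A=10.62 B=17.98 E=44.54 X=35.50
t=5.76: A=10.23 B=18.72 E=45.72 X=36.44
t=6.58: A=9.88 B=19.43 E=46.86 X=37.38
t=7.40: A=9.56 B=20.13 E=47.99 X=38.32
At T=7.4: A=9.56 B=20.13 E=47.99 X=38.32; the largest is E.

Dominant species at T: E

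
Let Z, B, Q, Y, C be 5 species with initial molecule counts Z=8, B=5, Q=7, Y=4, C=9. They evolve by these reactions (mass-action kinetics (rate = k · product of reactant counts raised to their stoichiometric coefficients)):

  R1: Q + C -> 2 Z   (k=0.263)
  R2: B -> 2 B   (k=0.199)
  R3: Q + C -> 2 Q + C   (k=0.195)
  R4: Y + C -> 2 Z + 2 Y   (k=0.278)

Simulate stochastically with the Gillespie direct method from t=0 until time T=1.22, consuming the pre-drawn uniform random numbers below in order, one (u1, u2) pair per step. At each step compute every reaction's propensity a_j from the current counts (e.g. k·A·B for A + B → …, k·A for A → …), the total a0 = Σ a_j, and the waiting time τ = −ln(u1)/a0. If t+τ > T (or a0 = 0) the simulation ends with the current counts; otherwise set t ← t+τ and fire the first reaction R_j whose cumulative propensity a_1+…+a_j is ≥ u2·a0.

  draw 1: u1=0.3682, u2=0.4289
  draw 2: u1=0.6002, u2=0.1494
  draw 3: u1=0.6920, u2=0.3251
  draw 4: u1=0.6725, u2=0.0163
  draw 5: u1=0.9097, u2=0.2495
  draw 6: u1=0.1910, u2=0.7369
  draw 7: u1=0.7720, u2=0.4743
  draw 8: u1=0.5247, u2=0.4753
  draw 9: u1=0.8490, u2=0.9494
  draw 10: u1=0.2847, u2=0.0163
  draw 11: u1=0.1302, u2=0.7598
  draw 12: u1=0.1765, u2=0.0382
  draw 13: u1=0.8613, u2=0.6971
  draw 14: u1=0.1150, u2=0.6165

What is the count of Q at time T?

Q at T = 3

t=0.000: Z=8 B=5 Q=7 Y=4 C=9
Draw 1: a1=16.569, a2=0.995, a3=12.285, a4=10.008, a0=39.857; τ=−ln(0.3682)/39.857=0.025 → t=0.025; u2·a0=0.4289·39.857=17.095; a1=16.569 < 17.095 ≤ a1+a2=17.564 → R2 fires; Z=8 B=6 Q=7 Y=4 C=9
Draw 2: a1=16.569, a2=1.194, a3=12.285, a4=10.008, a0=40.056; τ=−ln(0.6002)/40.056=0.013 → t=0.038; u2·a0=0.1494·40.056=5.984 ≤ a1=16.569 → R1 fires; Z=10 B=6 Q=6 Y=4 C=8
Draw 3: a1=12.624, a2=1.194, a3=9.360, a4=8.896, a0=32.074; τ=−ln(0.6920)/32.074=0.011 → t=0.049; u2·a0=0.3251·32.074=10.427 ≤ a1=12.624 → R1 fires; Z=12 B=6 Q=5 Y=4 C=7
Draw 4: a1=9.205, a2=1.194, a3=6.825, a4=7.784, a0=25.008; τ=−ln(0.6725)/25.008=0.016 → t=0.065; u2·a0=0.0163·25.008=0.408 ≤ a1=9.205 → R1 fires; Z=14 B=6 Q=4 Y=4 C=6
Draw 5: a1=6.312, a2=1.194, a3=4.680, a4=6.672, a0=18.858; τ=−ln(0.9097)/18.858=0.005 → t=0.070; u2·a0=0.2495·18.858=4.705 ≤ a1=6.312 → R1 fires; Z=16 B=6 Q=3 Y=4 C=5
Draw 6: a1=3.945, a2=1.194, a3=2.925, a4=5.560, a0=13.624; τ=−ln(0.1910)/13.624=0.122 → t=0.192; u2·a0=0.7369·13.624=10.040; a1+…+a3=8.064 < 10.040 ≤ a1+…+a4=13.624 → R4 fires; Z=18 B=6 Q=3 Y=5 C=4
Draw 7: a1=3.156, a2=1.194, a3=2.340, a4=5.560, a0=12.250; τ=−ln(0.7720)/12.250=0.021 → t=0.213; u2·a0=0.4743·12.250=5.810; a1+a2=4.350 < 5.810 ≤ a1+…+a3=6.690 → R3 fires; Z=18 B=6 Q=4 Y=5 C=4
Draw 8: a1=4.208, a2=1.194, a3=3.120, a4=5.560, a0=14.082; τ=−ln(0.5247)/14.082=0.046 → t=0.259; u2·a0=0.4753·14.082=6.693; a1+a2=5.402 < 6.693 ≤ a1+…+a3=8.522 → R3 fires; Z=18 B=6 Q=5 Y=5 C=4
Draw 9: a1=5.260, a2=1.194, a3=3.900, a4=5.560, a0=15.914; τ=−ln(0.8490)/15.914=0.010 → t=0.269; u2·a0=0.9494·15.914=15.109; a1+…+a3=10.354 < 15.109 ≤ a1+…+a4=15.914 → R4 fires; Z=20 B=6 Q=5 Y=6 C=3
Draw 10: a1=3.945, a2=1.194, a3=2.925, a4=5.004, a0=13.068; τ=−ln(0.2847)/13.068=0.096 → t=0.365; u2·a0=0.0163·13.068=0.213 ≤ a1=3.945 → R1 fires; Z=22 B=6 Q=4 Y=6 C=2
Draw 11: a1=2.104, a2=1.194, a3=1.560, a4=3.336, a0=8.194; τ=−ln(0.1302)/8.194=0.249 → t=0.614; u2·a0=0.7598·8.194=6.226; a1+…+a3=4.858 < 6.226 ≤ a1+…+a4=8.194 → R4 fires; Z=24 B=6 Q=4 Y=7 C=1
Draw 12: a1=1.052, a2=1.194, a3=0.780, a4=1.946, a0=4.972; τ=−ln(0.1765)/4.972=0.349 → t=0.963; u2·a0=0.0382·4.972=0.190 ≤ a1=1.052 → R1 fires; Z=26 B=6 Q=3 Y=7 C=0
Draw 13: a1=0.000, a2=1.194, a3=0.000, a4=0.000, a0=1.194; τ=−ln(0.8613)/1.194=0.125 → t=1.088; u2·a0=0.6971·1.194=0.832; a1=0.000 < 0.832 ≤ a1+a2=1.194 → R2 fires; Z=26 B=7 Q=3 Y=7 C=0
Draw 14: a1=0.000, a2=1.393, a3=0.000, a4=0.000, a0=1.393; τ=−ln(0.1150)/1.393=1.553 → t=2.640 > T=1.22: stop.
Read off Q at T=1.22: 3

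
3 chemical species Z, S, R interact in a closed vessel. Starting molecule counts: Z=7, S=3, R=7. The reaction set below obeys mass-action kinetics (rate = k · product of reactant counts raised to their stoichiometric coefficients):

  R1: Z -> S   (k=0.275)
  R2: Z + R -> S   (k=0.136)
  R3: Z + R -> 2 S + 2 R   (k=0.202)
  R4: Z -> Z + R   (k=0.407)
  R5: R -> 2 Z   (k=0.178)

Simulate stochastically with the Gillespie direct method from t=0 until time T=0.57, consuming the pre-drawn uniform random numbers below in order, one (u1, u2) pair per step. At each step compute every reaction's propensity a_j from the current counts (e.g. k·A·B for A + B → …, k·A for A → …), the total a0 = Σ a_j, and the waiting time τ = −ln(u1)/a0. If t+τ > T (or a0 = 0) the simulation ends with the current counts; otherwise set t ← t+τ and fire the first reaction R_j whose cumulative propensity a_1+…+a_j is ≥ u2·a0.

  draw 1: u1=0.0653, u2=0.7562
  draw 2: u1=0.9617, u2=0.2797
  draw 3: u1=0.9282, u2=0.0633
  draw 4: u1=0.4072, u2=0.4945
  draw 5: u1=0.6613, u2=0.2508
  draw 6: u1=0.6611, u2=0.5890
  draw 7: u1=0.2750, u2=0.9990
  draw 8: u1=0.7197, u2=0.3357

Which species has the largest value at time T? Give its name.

Dominant species at T: S

t=0.000: Z=7 S=3 R=7
Draw 1: a1=1.925, a2=6.664, a3=9.898, a4=2.849, a5=1.246, a0=22.582; τ=−ln(0.0653)/22.582=0.121 → t=0.121; u2·a0=0.7562·22.582=17.077; a1+a2=8.589 < 17.077 ≤ a1+…+a3=18.487 → R3 fires; Z=6 S=5 R=8
Draw 2: a1=1.650, a2=6.528, a3=9.696, a4=2.442, a5=1.424, a0=21.740; τ=−ln(0.9617)/21.740=0.002 → t=0.123; u2·a0=0.2797·21.740=6.081; a1=1.650 < 6.081 ≤ a1+a2=8.178 → R2 fires; Z=5 S=6 R=7
Draw 3: a1=1.375, a2=4.760, a3=7.070, a4=2.035, a5=1.246, a0=16.486; τ=−ln(0.9282)/16.486=0.005 → t=0.127; u2·a0=0.0633·16.486=1.044 ≤ a1=1.375 → R1 fires; Z=4 S=7 R=7
Draw 4: a1=1.100, a2=3.808, a3=5.656, a4=1.628, a5=1.246, a0=13.438; τ=−ln(0.4072)/13.438=0.067 → t=0.194; u2·a0=0.4945·13.438=6.645; a1+a2=4.908 < 6.645 ≤ a1+…+a3=10.564 → R3 fires; Z=3 S=9 R=8
Draw 5: a1=0.825, a2=3.264, a3=4.848, a4=1.221, a5=1.424, a0=11.582; τ=−ln(0.6613)/11.582=0.036 → t=0.230; u2·a0=0.2508·11.582=2.905; a1=0.825 < 2.905 ≤ a1+a2=4.089 → R2 fires; Z=2 S=10 R=7
Draw 6: a1=0.550, a2=1.904, a3=2.828, a4=0.814, a5=1.246, a0=7.342; τ=−ln(0.6611)/7.342=0.056 → t=0.286; u2·a0=0.5890·7.342=4.324; a1+a2=2.454 < 4.324 ≤ a1+…+a3=5.282 → R3 fires; Z=1 S=12 R=8
Draw 7: a1=0.275, a2=1.088, a3=1.616, a4=0.407, a5=1.424, a0=4.810; τ=−ln(0.2750)/4.810=0.268 → t=0.554; u2·a0=0.9990·4.810=4.805; a1+…+a4=3.386 < 4.805 ≤ a1+…+a5=4.810 → R5 fires; Z=3 S=12 R=7
Draw 8: a1=0.825, a2=2.856, a3=4.242, a4=1.221, a5=1.246, a0=10.390; τ=−ln(0.7197)/10.390=0.032 → t=0.586 > T=0.57: stop.
At T=0.57: Z=3 S=12 R=7; the largest is S.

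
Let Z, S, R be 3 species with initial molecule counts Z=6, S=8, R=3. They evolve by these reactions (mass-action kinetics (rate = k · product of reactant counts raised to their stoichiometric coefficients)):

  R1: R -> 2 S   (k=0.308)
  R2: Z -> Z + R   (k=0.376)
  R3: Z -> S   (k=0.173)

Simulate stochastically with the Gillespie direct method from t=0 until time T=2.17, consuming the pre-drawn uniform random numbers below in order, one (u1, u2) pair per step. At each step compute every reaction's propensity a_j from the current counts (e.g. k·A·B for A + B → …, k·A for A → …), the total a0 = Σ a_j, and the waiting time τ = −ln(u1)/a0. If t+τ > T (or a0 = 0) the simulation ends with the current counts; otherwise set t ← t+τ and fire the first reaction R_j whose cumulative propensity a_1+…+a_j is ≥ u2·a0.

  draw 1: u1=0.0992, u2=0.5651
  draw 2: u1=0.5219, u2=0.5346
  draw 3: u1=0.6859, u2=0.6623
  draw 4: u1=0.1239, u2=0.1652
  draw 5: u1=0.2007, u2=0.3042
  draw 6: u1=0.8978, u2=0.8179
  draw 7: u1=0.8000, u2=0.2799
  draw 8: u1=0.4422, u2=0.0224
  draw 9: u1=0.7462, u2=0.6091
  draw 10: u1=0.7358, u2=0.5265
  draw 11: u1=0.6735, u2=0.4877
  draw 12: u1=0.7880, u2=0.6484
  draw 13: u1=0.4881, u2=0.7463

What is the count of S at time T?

t=0.000: Z=6 S=8 R=3
Draw 1: a1=0.924, a2=2.256, a3=1.038, a0=4.218; τ=−ln(0.0992)/4.218=0.548 → t=0.548; u2·a0=0.5651·4.218=2.384; a1=0.924 < 2.384 ≤ a1+a2=3.180 → R2 fires; Z=6 S=8 R=4
Draw 2: a1=1.232, a2=2.256, a3=1.038, a0=4.526; τ=−ln(0.5219)/4.526=0.144 → t=0.691; u2·a0=0.5346·4.526=2.420; a1=1.232 < 2.420 ≤ a1+a2=3.488 → R2 fires; Z=6 S=8 R=5
Draw 3: a1=1.540, a2=2.256, a3=1.038, a0=4.834; τ=−ln(0.6859)/4.834=0.078 → t=0.769; u2·a0=0.6623·4.834=3.202; a1=1.540 < 3.202 ≤ a1+a2=3.796 → R2 fires; Z=6 S=8 R=6
Draw 4: a1=1.848, a2=2.256, a3=1.038, a0=5.142; τ=−ln(0.1239)/5.142=0.406 → t=1.176; u2·a0=0.1652·5.142=0.849 ≤ a1=1.848 → R1 fires; Z=6 S=10 R=5
Draw 5: a1=1.540, a2=2.256, a3=1.038, a0=4.834; τ=−ln(0.2007)/4.834=0.332 → t=1.508; u2·a0=0.3042·4.834=1.471 ≤ a1=1.540 → R1 fires; Z=6 S=12 R=4
Draw 6: a1=1.232, a2=2.256, a3=1.038, a0=4.526; τ=−ln(0.8978)/4.526=0.024 → t=1.532; u2·a0=0.8179·4.526=3.702; a1+a2=3.488 < 3.702 ≤ a1+…+a3=4.526 → R3 fires; Z=5 S=13 R=4
Draw 7: a1=1.232, a2=1.880, a3=0.865, a0=3.977; τ=−ln(0.8000)/3.977=0.056 → t=1.588; u2·a0=0.2799·3.977=1.113 ≤ a1=1.232 → R1 fires; Z=5 S=15 R=3
Draw 8: a1=0.924, a2=1.880, a3=0.865, a0=3.669; τ=−ln(0.4422)/3.669=0.222 → t=1.810; u2·a0=0.0224·3.669=0.082 ≤ a1=0.924 → R1 fires; Z=5 S=17 R=2
Draw 9: a1=0.616, a2=1.880, a3=0.865, a0=3.361; τ=−ln(0.7462)/3.361=0.087 → t=1.897; u2·a0=0.6091·3.361=2.047; a1=0.616 < 2.047 ≤ a1+a2=2.496 → R2 fires; Z=5 S=17 R=3
Draw 10: a1=0.924, a2=1.880, a3=0.865, a0=3.669; τ=−ln(0.7358)/3.669=0.084 → t=1.981; u2·a0=0.5265·3.669=1.932; a1=0.924 < 1.932 ≤ a1+a2=2.804 → R2 fires; Z=5 S=17 R=4
Draw 11: a1=1.232, a2=1.880, a3=0.865, a0=3.977; τ=−ln(0.6735)/3.977=0.099 → t=2.080; u2·a0=0.4877·3.977=1.940; a1=1.232 < 1.940 ≤ a1+a2=3.112 → R2 fires; Z=5 S=17 R=5
Draw 12: a1=1.540, a2=1.880, a3=0.865, a0=4.285; τ=−ln(0.7880)/4.285=0.056 → t=2.136; u2·a0=0.6484·4.285=2.778; a1=1.540 < 2.778 ≤ a1+a2=3.420 → R2 fires; Z=5 S=17 R=6
Draw 13: a1=1.848, a2=1.880, a3=0.865, a0=4.593; τ=−ln(0.4881)/4.593=0.156 → t=2.292 > T=2.17: stop.
Read off S at T=2.17: 17

S at T = 17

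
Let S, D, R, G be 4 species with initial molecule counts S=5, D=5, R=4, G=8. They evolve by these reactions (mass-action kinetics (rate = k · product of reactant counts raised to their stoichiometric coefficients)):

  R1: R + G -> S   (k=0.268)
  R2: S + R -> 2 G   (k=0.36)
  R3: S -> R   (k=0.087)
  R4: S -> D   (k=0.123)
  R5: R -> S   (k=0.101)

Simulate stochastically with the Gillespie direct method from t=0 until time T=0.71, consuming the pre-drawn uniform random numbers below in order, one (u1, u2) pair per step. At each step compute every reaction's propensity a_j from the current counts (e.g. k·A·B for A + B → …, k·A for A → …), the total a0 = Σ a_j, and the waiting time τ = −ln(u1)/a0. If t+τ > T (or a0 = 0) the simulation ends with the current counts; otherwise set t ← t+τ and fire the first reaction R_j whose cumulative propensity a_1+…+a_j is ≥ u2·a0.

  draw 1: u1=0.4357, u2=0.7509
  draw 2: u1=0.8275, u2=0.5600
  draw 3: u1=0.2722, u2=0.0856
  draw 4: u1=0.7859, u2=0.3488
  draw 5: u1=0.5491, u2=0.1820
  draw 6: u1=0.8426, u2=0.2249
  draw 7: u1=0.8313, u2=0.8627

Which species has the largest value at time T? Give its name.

t=0.000: S=5 D=5 R=4 G=8
Draw 1: a1=8.576, a2=7.200, a3=0.435, a4=0.615, a5=0.404, a0=17.230; τ=−ln(0.4357)/17.230=0.048 → t=0.048; u2·a0=0.7509·17.230=12.938; a1=8.576 < 12.938 ≤ a1+a2=15.776 → R2 fires; S=4 D=5 R=3 G=10
Draw 2: a1=8.040, a2=4.320, a3=0.348, a4=0.492, a5=0.303, a0=13.503; τ=−ln(0.8275)/13.503=0.014 → t=0.062; u2·a0=0.5600·13.503=7.562 ≤ a1=8.040 → R1 fires; S=5 D=5 R=2 G=9
Draw 3: a1=4.824, a2=3.600, a3=0.435, a4=0.615, a5=0.202, a0=9.676; τ=−ln(0.2722)/9.676=0.134 → t=0.197; u2·a0=0.0856·9.676=0.828 ≤ a1=4.824 → R1 fires; S=6 D=5 R=1 G=8
Draw 4: a1=2.144, a2=2.160, a3=0.522, a4=0.738, a5=0.101, a0=5.665; τ=−ln(0.7859)/5.665=0.043 → t=0.239; u2·a0=0.3488·5.665=1.976 ≤ a1=2.144 → R1 fires; S=7 D=5 R=0 G=7
Draw 5: a1=0.000, a2=0.000, a3=0.609, a4=0.861, a5=0.000, a0=1.470; τ=−ln(0.5491)/1.470=0.408 → t=0.647; u2·a0=0.1820·1.470=0.268; a1+a2=0.000 < 0.268 ≤ a1+…+a3=0.609 → R3 fires; S=6 D=5 R=1 G=7
Draw 6: a1=1.876, a2=2.160, a3=0.522, a4=0.738, a5=0.101, a0=5.397; τ=−ln(0.8426)/5.397=0.032 → t=0.679; u2·a0=0.2249·5.397=1.214 ≤ a1=1.876 → R1 fires; S=7 D=5 R=0 G=6
Draw 7: a1=0.000, a2=0.000, a3=0.609, a4=0.861, a5=0.000, a0=1.470; τ=−ln(0.8313)/1.470=0.126 → t=0.804 > T=0.71: stop.
At T=0.71: S=7 D=5 R=0 G=6; the largest is S.

Dominant species at T: S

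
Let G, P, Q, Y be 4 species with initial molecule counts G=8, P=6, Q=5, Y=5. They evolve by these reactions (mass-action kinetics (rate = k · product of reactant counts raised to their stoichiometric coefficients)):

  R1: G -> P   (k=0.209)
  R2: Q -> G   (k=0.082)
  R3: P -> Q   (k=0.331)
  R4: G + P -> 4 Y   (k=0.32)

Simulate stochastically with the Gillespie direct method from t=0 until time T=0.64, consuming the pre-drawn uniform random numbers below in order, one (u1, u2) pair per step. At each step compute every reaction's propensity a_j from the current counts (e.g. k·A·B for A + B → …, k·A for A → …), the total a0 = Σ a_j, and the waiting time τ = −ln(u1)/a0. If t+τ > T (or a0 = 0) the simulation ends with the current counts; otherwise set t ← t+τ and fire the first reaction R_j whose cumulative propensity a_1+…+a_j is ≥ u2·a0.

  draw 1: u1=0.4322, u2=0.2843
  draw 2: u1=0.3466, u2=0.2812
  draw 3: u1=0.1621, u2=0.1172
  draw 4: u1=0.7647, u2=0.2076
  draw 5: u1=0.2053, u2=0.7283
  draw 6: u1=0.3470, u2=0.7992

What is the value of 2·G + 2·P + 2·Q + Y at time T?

Check how each reaction changes W = 2·G + 2·P + 2·Q + Y (weight of products minus weight of reactants):
R1: G -> P: (2·1) − (2·1) = 2 − 2 = 0
R2: Q -> G: (2·1) − (2·1) = 2 − 2 = 0
R3: P -> Q: (2·1) − (2·1) = 2 − 2 = 0
R4: G + P -> 4 Y: (1·4) − (2·1 + 2·1) = 4 − 4 = 0
Every reaction leaves W unchanged, so W is conserved and no simulation is needed: W(T) = W(0) = 2·8 + 2·6 + 2·5 + 5 = 43

Value at T = 43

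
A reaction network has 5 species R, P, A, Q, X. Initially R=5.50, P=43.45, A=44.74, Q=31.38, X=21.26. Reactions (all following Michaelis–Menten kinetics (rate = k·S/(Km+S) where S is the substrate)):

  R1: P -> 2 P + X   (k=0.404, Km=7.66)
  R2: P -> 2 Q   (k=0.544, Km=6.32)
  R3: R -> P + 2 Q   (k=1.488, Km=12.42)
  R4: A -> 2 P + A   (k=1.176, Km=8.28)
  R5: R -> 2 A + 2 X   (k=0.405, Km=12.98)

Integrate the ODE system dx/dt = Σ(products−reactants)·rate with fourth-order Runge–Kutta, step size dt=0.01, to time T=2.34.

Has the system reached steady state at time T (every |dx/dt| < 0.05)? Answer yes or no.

RK4 with dt=0.01: 234 steps to T=2.34. Trajectory (selected grid times):
t=0.00: R=5.50 P=43.45 A=44.74 Q=31.38 X=21.26
t=0.26: R=5.35 P=44.05 A=44.80 Q=31.86 X=21.41
t=0.52: R=5.21 P=44.65 A=44.86 Q=32.34 X=21.56
t=0.78: R=5.06 P=45.24 A=44.92 Q=32.82 X=21.71
t=1.04: R=4.92 P=45.84 A=44.98 Q=33.29 X=21.86
t=1.30: R=4.79 P=46.43 A=45.04 Q=33.75 X=22.01
t=1.56: R=4.65 P=47.01 A=45.09 Q=34.21 X=22.15
t=1.82: R=4.52 P=47.60 A=45.15 Q=34.67 X=22.30
t=2.08: R=4.39 P=48.19 A=45.20 Q=35.13 X=22.44
t=2.34: R=4.26 P=48.77 A=45.26 Q=35.58 X=22.59
Rates at T: R1=0.3492, R2=0.4816, R3=0.3803, R4=0.9941, R5=0.1001
dx/dt at T (Σ net stoichiometry × rate): R=-0.4804, P=+2.2361, A=+0.2003, Q=+1.7237, X=+0.5494
Largest |dx/dt| is |+2.2361| (P) ≥ 0.05 → not steady.

Steady state at T: no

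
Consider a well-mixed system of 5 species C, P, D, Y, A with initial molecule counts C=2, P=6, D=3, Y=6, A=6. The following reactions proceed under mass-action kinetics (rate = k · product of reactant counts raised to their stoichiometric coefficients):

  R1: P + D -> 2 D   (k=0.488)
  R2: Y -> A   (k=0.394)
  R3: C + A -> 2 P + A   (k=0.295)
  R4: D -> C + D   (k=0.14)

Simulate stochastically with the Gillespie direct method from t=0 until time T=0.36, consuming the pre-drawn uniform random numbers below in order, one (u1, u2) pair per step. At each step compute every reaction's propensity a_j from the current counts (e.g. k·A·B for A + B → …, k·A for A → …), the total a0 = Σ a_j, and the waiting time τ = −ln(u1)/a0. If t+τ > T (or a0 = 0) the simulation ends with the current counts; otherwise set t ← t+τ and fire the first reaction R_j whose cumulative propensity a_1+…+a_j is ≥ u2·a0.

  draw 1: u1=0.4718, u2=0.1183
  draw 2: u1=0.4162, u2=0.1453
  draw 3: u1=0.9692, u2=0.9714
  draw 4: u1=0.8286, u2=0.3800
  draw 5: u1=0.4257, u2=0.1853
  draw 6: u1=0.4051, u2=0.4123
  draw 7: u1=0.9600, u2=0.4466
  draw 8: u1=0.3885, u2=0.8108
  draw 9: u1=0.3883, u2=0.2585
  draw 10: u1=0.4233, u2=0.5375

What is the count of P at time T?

t=0.000: C=2 P=6 D=3 Y=6 A=6
Draw 1: a1=8.784, a2=2.364, a3=3.540, a4=0.420, a0=15.108; τ=−ln(0.4718)/15.108=0.050 → t=0.050; u2·a0=0.1183·15.108=1.787 ≤ a1=8.784 → R1 fires; C=2 P=5 D=4 Y=6 A=6
Draw 2: a1=9.760, a2=2.364, a3=3.540, a4=0.560, a0=16.224; τ=−ln(0.4162)/16.224=0.054 → t=0.104; u2·a0=0.1453·16.224=2.357 ≤ a1=9.760 → R1 fires; C=2 P=4 D=5 Y=6 A=6
Draw 3: a1=9.760, a2=2.364, a3=3.540, a4=0.700, a0=16.364; τ=−ln(0.9692)/16.364=0.002 → t=0.106; u2·a0=0.9714·16.364=15.896; a1+…+a3=15.664 < 15.896 ≤ a1+…+a4=16.364 → R4 fires; C=3 P=4 D=5 Y=6 A=6
Draw 4: a1=9.760, a2=2.364, a3=5.310, a4=0.700, a0=18.134; τ=−ln(0.8286)/18.134=0.010 → t=0.116; u2·a0=0.3800·18.134=6.891 ≤ a1=9.760 → R1 fires; C=3 P=3 D=6 Y=6 A=6
Draw 5: a1=8.784, a2=2.364, a3=5.310, a4=0.840, a0=17.298; τ=−ln(0.4257)/17.298=0.049 → t=0.165; u2·a0=0.1853·17.298=3.205 ≤ a1=8.784 → R1 fires; C=3 P=2 D=7 Y=6 A=6
Draw 6: a1=6.832, a2=2.364, a3=5.310, a4=0.980, a0=15.486; τ=−ln(0.4051)/15.486=0.058 → t=0.224; u2·a0=0.4123·15.486=6.385 ≤ a1=6.832 → R1 fires; C=3 P=1 D=8 Y=6 A=6
Draw 7: a1=3.904, a2=2.364, a3=5.310, a4=1.120, a0=12.698; τ=−ln(0.9600)/12.698=0.003 → t=0.227; u2·a0=0.4466·12.698=5.671; a1=3.904 < 5.671 ≤ a1+a2=6.268 → R2 fires; C=3 P=1 D=8 Y=5 A=7
Draw 8: a1=3.904, a2=1.970, a3=6.195, a4=1.120, a0=13.189; τ=−ln(0.3885)/13.189=0.072 → t=0.299; u2·a0=0.8108·13.189=10.694; a1+a2=5.874 < 10.694 ≤ a1+…+a3=12.069 → R3 fires; C=2 P=3 D=8 Y=5 A=7
Draw 9: a1=11.712, a2=1.970, a3=4.130, a4=1.120, a0=18.932; τ=−ln(0.3883)/18.932=0.050 → t=0.349; u2·a0=0.2585·18.932=4.894 ≤ a1=11.712 → R1 fires; C=2 P=2 D=9 Y=5 A=7
Draw 10: a1=8.784, a2=1.970, a3=4.130, a4=1.260, a0=16.144; τ=−ln(0.4233)/16.144=0.053 → t=0.402 > T=0.36: stop.
Read off P at T=0.36: 2

P at T = 2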